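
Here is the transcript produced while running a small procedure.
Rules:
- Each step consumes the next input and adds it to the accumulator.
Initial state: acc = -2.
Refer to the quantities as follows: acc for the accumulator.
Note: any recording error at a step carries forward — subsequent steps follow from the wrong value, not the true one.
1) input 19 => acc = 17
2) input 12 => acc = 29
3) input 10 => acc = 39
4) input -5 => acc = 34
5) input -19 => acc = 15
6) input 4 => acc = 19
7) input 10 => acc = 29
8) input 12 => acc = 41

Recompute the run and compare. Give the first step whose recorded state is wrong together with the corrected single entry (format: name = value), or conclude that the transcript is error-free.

no error

Step 1: acc = -2 + 19 = 17 — matches.
Step 2: acc = 17 + 12 = 29 — consistent with the transcript.
Step 3: acc = 29 + 10 = 39 — no discrepancy.
Step 4: acc = 39 + -5 = 34 — agrees with the transcript.
Step 5: acc = 34 + -19 = 15 — same as recorded.
Step 6: acc = 15 + 4 = 19 — same as recorded.
Step 7: acc = 19 + 10 = 29 — verified.
Step 8: acc = 29 + 12 = 41 — confirmed correct.
No step deviates from the rules.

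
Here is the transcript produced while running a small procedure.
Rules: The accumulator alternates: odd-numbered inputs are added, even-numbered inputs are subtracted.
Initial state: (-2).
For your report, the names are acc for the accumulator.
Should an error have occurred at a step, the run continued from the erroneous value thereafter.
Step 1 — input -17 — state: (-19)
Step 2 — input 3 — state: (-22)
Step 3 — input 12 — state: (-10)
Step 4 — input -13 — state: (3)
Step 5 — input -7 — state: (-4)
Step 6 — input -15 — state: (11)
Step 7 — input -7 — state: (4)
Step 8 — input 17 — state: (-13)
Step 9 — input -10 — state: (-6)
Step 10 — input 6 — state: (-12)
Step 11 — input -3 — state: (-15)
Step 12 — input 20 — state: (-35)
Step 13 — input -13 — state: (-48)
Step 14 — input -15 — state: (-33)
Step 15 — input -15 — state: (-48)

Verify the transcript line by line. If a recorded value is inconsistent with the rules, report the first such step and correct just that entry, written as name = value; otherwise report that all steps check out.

step 9, acc = -23

step 1: acc = -2 + -17 = -19 -> no discrepancy
step 2: acc = -19 - 3 = -22 -> verified
step 3: acc = -22 + 12 = -10 -> matches
step 4: acc = -10 - -13 = 3 -> consistent with the transcript
step 5: acc = 3 + -7 = -4 -> consistent with the transcript
step 6: acc = -4 - -15 = 11 -> consistent with the transcript
step 7: acc = 11 + -7 = 4 -> same as recorded
step 8: acc = 4 - 17 = -13 -> in agreement
step 9: acc = -13 + -10 = -23 -> a discrepancy with the transcript
First incorrect step: 9; the correct value is acc = -23.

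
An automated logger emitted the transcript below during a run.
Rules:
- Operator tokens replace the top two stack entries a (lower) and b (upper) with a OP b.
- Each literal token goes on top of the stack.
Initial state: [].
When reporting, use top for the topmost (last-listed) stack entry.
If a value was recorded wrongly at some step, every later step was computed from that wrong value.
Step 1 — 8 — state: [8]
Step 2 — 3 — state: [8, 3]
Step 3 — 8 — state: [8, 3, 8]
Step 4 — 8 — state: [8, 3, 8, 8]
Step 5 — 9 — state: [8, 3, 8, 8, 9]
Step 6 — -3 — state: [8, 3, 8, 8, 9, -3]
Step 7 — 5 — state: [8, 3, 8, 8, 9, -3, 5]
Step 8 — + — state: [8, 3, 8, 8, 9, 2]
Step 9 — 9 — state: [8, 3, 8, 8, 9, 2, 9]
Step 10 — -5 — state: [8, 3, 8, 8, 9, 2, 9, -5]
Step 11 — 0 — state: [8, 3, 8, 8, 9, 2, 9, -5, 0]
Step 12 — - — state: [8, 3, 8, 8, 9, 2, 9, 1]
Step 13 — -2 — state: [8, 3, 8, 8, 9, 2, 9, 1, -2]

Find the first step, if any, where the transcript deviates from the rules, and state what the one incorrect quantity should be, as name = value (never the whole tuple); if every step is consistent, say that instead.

Step 1: push 8: top = 8 — agrees with the transcript.
Step 2: push 3: top = 3 — consistent with the transcript.
Step 3: push 8: top = 8 — in agreement.
Step 4: push 8: top = 8 — consistent with the transcript.
Step 5: push 9: top = 9 — verified.
Step 6: push -3: top = -3 — checks out.
Step 7: push 5: top = 5 — matches.
Step 8: -3 + 5 = 2 — verified.
Step 9: push 9: top = 9 — in agreement.
Step 10: push -5: top = -5 — agrees with the transcript.
Step 11: push 0: top = 0 — exactly as logged.
Step 12: -5 - 0 = -5 — first mismatch against the transcript.
Conclusion: step 12 carries the first error; the entry should be top = -5.

step 12, top = -5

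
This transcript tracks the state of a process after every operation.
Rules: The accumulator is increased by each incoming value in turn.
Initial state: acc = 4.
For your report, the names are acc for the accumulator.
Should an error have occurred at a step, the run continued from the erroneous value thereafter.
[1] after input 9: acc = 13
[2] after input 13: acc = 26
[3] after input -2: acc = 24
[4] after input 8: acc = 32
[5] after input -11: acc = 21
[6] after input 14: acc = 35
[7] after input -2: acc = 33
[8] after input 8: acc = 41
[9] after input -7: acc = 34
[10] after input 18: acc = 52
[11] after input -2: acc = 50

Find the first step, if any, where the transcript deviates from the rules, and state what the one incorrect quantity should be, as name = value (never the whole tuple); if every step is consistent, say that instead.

Step 1: acc = 4 + 9 = 13 — agrees with the transcript.
Step 2: acc = 13 + 13 = 26 — consistent with the transcript.
Step 3: acc = 26 + -2 = 24 — checks out.
Step 4: acc = 24 + 8 = 32 — exactly as logged.
Step 5: acc = 32 + -11 = 21 — same as recorded.
Step 6: acc = 21 + 14 = 35 — no discrepancy.
Step 7: acc = 35 + -2 = 33 — confirmed correct.
Step 8: acc = 33 + 8 = 41 — checks out.
Step 9: acc = 41 + -7 = 34 — verified.
Step 10: acc = 34 + 18 = 52 — no discrepancy.
Step 11: acc = 52 + -2 = 50 — exactly as logged.
The recomputation confirms every line.

no error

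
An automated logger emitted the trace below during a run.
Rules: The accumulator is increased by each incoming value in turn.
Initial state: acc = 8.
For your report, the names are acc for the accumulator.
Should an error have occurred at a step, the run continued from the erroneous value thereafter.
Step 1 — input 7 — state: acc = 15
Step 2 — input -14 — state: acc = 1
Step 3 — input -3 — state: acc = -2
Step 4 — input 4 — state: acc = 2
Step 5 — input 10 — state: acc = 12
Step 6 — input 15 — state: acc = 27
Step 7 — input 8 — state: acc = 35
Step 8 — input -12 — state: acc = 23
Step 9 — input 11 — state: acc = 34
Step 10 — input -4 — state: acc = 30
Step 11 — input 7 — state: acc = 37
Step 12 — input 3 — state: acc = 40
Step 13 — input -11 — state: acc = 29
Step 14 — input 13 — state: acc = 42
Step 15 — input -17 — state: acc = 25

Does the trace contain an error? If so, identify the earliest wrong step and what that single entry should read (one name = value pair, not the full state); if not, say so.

step 1: acc = 8 + 7 = 15 -> agrees with the trace
step 2: acc = 15 + -14 = 1 -> in agreement
step 3: acc = 1 + -3 = -2 -> in agreement
step 4: acc = -2 + 4 = 2 -> exactly as logged
step 5: acc = 2 + 10 = 12 -> verified
step 6: acc = 12 + 15 = 27 -> verified
step 7: acc = 27 + 8 = 35 -> consistent with the trace
step 8: acc = 35 + -12 = 23 -> confirmed correct
step 9: acc = 23 + 11 = 34 -> no discrepancy
step 10: acc = 34 + -4 = 30 -> agrees with the trace
step 11: acc = 30 + 7 = 37 -> in agreement
step 12: acc = 37 + 3 = 40 -> matches
step 13: acc = 40 + -11 = 29 -> exactly as logged
step 14: acc = 29 + 13 = 42 -> exactly as logged
step 15: acc = 42 + -17 = 25 -> agrees with the trace
No step deviates from the rules.

no error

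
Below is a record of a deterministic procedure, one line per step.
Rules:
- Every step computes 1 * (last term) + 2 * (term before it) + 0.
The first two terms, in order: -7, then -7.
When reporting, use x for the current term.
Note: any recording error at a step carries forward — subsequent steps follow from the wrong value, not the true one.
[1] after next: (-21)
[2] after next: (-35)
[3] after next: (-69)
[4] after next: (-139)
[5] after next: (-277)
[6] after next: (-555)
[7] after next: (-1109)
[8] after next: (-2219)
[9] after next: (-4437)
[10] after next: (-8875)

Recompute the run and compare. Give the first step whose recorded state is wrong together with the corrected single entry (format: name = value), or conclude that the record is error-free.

step 3, x = -77

Step 1: x = 1*(-7) + (2)*(-7) + (0) = -21 — checks out.
Step 2: x = 1*(-21) + (2)*(-7) + (0) = -35 — checks out.
Step 3: x = 1*(-35) + (2)*(-21) + (0) = -77 — this is not what the record shows.
First deviation found at step 3; the corrected entry is x = -77.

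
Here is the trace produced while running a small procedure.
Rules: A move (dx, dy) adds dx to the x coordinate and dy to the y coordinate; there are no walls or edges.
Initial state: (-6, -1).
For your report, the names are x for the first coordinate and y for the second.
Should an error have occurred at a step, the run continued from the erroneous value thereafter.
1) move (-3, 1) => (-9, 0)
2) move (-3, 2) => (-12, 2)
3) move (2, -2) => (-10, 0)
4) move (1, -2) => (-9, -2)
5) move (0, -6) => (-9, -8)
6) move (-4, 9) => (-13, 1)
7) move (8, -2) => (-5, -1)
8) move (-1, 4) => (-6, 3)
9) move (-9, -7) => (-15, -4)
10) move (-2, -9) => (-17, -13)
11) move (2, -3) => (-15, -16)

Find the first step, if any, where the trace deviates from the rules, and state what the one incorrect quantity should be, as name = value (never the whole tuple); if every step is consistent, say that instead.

Step 1: x = -6 + (-3) = -9, y = -1 + (1) = 0 — matches.
Step 2: x = -9 + (-3) = -12, y = 0 + (2) = 2 — no discrepancy.
Step 3: x = -12 + (2) = -10, y = 2 + (-2) = 0 — in agreement.
Step 4: x = -10 + (1) = -9, y = 0 + (-2) = -2 — consistent with the trace.
Step 5: x = -9 + (0) = -9, y = -2 + (-6) = -8 — checks out.
Step 6: x = -9 + (-4) = -13, y = -8 + (9) = 1 — agrees with the trace.
Step 7: x = -13 + (8) = -5, y = 1 + (-2) = -1 — consistent with the trace.
Step 8: x = -5 + (-1) = -6, y = -1 + (4) = 3 — confirmed correct.
Step 9: x = -6 + (-9) = -15, y = 3 + (-7) = -4 — no discrepancy.
Step 10: x = -15 + (-2) = -17, y = -4 + (-9) = -13 — matches.
Step 11: x = -17 + (2) = -15, y = -13 + (-3) = -16 — in agreement.
All entries verified; no error found.

no error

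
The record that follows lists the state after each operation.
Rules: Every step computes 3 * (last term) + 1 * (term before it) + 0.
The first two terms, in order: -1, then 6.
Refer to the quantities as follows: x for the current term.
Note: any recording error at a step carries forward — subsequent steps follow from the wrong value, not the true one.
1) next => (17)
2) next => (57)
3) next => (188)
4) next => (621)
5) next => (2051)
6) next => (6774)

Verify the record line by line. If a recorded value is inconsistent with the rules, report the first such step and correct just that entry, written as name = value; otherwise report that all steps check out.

no error

Recomputing the run from the initial state:
step 1: x = 17
step 2: x = 57
step 3: x = 188
step 4: x = 621
step 5: x = 2051
step 6: x = 6774
This matches the record at every step.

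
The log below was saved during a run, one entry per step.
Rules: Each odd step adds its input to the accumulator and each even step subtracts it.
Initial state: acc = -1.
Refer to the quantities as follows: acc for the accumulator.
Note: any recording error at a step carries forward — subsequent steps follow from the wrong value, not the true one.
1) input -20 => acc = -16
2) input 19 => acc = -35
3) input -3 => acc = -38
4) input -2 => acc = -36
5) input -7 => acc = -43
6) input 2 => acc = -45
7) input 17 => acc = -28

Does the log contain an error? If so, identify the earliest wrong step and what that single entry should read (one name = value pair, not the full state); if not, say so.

step 1, acc = -21

1. acc = -1 + -20 = -21 (the recorded entry deviates here)
Conclusion: step 1 carries the first error; the entry should be acc = -21.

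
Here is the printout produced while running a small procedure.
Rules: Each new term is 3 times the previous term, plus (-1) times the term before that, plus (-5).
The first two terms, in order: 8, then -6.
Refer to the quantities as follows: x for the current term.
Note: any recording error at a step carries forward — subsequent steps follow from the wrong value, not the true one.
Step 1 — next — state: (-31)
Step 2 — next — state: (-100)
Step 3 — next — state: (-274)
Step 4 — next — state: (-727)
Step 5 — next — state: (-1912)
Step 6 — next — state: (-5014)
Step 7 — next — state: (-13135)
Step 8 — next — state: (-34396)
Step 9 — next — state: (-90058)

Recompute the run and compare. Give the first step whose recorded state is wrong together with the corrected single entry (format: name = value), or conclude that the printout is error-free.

step 2, x = -92

1. x = 3*(-6) + (-1)*(8) + (-5) = -31 (verified)
2. x = 3*(-31) + (-1)*(-6) + (-5) = -92 (not what was recorded)
Conclusion: step 2 carries the first error; the entry should be x = -92.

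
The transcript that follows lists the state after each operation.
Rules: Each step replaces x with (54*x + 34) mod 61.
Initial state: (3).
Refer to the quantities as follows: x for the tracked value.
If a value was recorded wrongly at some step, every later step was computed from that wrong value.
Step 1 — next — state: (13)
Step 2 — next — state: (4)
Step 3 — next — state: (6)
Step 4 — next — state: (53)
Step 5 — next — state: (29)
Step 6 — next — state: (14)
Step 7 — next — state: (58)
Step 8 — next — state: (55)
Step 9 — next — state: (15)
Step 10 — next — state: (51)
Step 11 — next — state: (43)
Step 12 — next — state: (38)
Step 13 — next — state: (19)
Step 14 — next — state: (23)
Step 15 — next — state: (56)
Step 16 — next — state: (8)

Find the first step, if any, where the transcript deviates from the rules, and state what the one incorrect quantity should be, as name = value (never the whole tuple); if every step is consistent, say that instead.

Step 1: x = (54*3 + 34) mod 61 = 13 — agrees with the transcript.
Step 2: x = (54*13 + 34) mod 61 = 4 — verified.
Step 3: x = (54*4 + 34) mod 61 = 6 — no discrepancy.
Step 4: x = (54*6 + 34) mod 61 = 53 — consistent with the transcript.
Step 5: x = (54*53 + 34) mod 61 = 29 — in agreement.
Step 6: x = (54*29 + 34) mod 61 = 14 — in agreement.
Step 7: x = (54*14 + 34) mod 61 = 58 — matches.
Step 8: x = (54*58 + 34) mod 61 = 55 — exactly as logged.
Step 9: x = (54*55 + 34) mod 61 = 15 — in agreement.
Step 10: x = (54*15 + 34) mod 61 = 51 — same as recorded.
Step 11: x = (54*51 + 34) mod 61 = 43 — matches.
Step 12: x = (54*43 + 34) mod 61 = 38 — agrees with the transcript.
Step 13: x = (54*38 + 34) mod 61 = 12 — the transcript has a different value.
Step 13 is the first one off; corrected, x = 12.

step 13, x = 12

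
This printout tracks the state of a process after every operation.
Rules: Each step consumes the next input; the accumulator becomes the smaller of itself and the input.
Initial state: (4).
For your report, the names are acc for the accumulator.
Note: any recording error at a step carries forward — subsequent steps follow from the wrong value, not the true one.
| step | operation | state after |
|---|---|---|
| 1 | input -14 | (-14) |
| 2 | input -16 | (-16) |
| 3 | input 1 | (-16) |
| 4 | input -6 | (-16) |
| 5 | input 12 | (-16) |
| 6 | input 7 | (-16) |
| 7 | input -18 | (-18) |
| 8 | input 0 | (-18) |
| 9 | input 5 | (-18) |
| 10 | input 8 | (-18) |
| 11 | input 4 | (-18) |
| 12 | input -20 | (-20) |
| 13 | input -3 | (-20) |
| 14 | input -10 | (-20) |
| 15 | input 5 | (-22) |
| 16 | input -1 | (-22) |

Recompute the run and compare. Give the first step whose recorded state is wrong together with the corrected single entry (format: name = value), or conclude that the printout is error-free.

1. acc = min(4, -14) = -14 (same as recorded)
2. acc = min(-14, -16) = -16 (agrees with the printout)
3. acc = min(-16, 1) = -16 (exactly as logged)
4. acc = min(-16, -6) = -16 (exactly as logged)
5. acc = min(-16, 12) = -16 (verified)
6. acc = min(-16, 7) = -16 (exactly as logged)
7. acc = min(-16, -18) = -18 (confirmed correct)
8. acc = min(-18, 0) = -18 (verified)
9. acc = min(-18, 5) = -18 (verified)
10. acc = min(-18, 8) = -18 (agrees with the printout)
11. acc = min(-18, 4) = -18 (matches)
12. acc = min(-18, -20) = -20 (agrees with the printout)
13. acc = min(-20, -3) = -20 (confirmed correct)
14. acc = min(-20, -10) = -20 (same as recorded)
15. acc = min(-20, 5) = -20 (the printout has a different value)
Conclusion: step 15 carries the first error; the entry should be acc = -20.

step 15, acc = -20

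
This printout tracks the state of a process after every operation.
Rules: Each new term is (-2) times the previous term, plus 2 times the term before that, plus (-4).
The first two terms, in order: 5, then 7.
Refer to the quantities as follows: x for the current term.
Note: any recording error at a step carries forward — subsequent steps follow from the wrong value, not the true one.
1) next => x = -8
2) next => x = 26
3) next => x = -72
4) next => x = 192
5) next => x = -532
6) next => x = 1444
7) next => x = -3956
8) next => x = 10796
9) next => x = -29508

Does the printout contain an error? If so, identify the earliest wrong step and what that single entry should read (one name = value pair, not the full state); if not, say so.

no error

step 1: x = -2*(7) + (2)*(5) + (-4) = -8 -> consistent with the printout
step 2: x = -2*(-8) + (2)*(7) + (-4) = 26 -> same as recorded
step 3: x = -2*(26) + (2)*(-8) + (-4) = -72 -> in agreement
step 4: x = -2*(-72) + (2)*(26) + (-4) = 192 -> verified
step 5: x = -2*(192) + (2)*(-72) + (-4) = -532 -> consistent with the printout
step 6: x = -2*(-532) + (2)*(192) + (-4) = 1444 -> no discrepancy
step 7: x = -2*(1444) + (2)*(-532) + (-4) = -3956 -> matches
step 8: x = -2*(-3956) + (2)*(1444) + (-4) = 10796 -> exactly as logged
step 9: x = -2*(10796) + (2)*(-3956) + (-4) = -29508 -> verified
Every step is consistent.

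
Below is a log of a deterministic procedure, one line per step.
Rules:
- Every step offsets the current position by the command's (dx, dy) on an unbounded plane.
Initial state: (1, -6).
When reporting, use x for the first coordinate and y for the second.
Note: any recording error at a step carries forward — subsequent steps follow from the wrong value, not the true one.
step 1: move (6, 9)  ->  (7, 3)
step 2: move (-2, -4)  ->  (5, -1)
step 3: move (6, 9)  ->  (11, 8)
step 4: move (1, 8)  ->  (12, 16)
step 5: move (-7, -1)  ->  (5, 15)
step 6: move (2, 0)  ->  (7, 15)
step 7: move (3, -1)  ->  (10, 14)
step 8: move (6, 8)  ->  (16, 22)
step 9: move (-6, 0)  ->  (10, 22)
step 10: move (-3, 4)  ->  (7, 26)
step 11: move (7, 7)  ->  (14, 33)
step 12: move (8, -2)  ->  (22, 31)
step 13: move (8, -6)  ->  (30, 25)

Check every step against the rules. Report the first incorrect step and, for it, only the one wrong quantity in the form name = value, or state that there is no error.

no error

step 1: x = 1 + (6) = 7, y = -6 + (9) = 3 -> in agreement
step 2: x = 7 + (-2) = 5, y = 3 + (-4) = -1 -> matches
step 3: x = 5 + (6) = 11, y = -1 + (9) = 8 -> consistent with the log
step 4: x = 11 + (1) = 12, y = 8 + (8) = 16 -> no discrepancy
step 5: x = 12 + (-7) = 5, y = 16 + (-1) = 15 -> exactly as logged
step 6: x = 5 + (2) = 7, y = 15 + (0) = 15 -> no discrepancy
step 7: x = 7 + (3) = 10, y = 15 + (-1) = 14 -> no discrepancy
step 8: x = 10 + (6) = 16, y = 14 + (8) = 22 -> checks out
step 9: x = 16 + (-6) = 10, y = 22 + (0) = 22 -> checks out
step 10: x = 10 + (-3) = 7, y = 22 + (4) = 26 -> verified
step 11: x = 7 + (7) = 14, y = 26 + (7) = 33 -> checks out
step 12: x = 14 + (8) = 22, y = 33 + (-2) = 31 -> no discrepancy
step 13: x = 22 + (8) = 30, y = 31 + (-6) = 25 -> matches
All entries verified; no error found.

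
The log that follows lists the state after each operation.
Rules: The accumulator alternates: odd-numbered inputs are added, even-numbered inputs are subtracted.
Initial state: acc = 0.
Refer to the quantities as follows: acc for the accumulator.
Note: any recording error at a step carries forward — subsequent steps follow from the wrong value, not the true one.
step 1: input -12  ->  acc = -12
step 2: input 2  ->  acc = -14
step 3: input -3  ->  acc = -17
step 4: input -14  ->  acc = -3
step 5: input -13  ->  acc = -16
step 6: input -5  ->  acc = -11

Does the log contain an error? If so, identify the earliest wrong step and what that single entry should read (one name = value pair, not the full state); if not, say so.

Recomputing the run from the initial state:
step 1: acc = -12
step 2: acc = -14
step 3: acc = -17
step 4: acc = -3
step 5: acc = -16
step 6: acc = -11
This matches the log at every step.

no error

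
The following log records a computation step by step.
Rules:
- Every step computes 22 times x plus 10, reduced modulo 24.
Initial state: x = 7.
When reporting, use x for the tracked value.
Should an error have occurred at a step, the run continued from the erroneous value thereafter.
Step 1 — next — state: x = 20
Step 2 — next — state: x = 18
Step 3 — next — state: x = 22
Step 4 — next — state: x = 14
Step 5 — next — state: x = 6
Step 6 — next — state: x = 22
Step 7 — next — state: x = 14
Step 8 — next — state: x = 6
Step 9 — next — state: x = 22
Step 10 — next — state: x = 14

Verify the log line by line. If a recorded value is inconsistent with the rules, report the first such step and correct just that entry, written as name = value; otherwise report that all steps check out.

no error

step 1: x = (22*7 + 10) mod 24 = 20 -> checks out
step 2: x = (22*20 + 10) mod 24 = 18 -> exactly as logged
step 3: x = (22*18 + 10) mod 24 = 22 -> verified
step 4: x = (22*22 + 10) mod 24 = 14 -> exactly as logged
step 5: x = (22*14 + 10) mod 24 = 6 -> same as recorded
step 6: x = (22*6 + 10) mod 24 = 22 -> exactly as logged
step 7: x = (22*22 + 10) mod 24 = 14 -> confirmed correct
step 8: x = (22*14 + 10) mod 24 = 6 -> checks out
step 9: x = (22*6 + 10) mod 24 = 22 -> agrees with the log
step 10: x = (22*22 + 10) mod 24 = 14 -> same as recorded
The recomputation confirms every line.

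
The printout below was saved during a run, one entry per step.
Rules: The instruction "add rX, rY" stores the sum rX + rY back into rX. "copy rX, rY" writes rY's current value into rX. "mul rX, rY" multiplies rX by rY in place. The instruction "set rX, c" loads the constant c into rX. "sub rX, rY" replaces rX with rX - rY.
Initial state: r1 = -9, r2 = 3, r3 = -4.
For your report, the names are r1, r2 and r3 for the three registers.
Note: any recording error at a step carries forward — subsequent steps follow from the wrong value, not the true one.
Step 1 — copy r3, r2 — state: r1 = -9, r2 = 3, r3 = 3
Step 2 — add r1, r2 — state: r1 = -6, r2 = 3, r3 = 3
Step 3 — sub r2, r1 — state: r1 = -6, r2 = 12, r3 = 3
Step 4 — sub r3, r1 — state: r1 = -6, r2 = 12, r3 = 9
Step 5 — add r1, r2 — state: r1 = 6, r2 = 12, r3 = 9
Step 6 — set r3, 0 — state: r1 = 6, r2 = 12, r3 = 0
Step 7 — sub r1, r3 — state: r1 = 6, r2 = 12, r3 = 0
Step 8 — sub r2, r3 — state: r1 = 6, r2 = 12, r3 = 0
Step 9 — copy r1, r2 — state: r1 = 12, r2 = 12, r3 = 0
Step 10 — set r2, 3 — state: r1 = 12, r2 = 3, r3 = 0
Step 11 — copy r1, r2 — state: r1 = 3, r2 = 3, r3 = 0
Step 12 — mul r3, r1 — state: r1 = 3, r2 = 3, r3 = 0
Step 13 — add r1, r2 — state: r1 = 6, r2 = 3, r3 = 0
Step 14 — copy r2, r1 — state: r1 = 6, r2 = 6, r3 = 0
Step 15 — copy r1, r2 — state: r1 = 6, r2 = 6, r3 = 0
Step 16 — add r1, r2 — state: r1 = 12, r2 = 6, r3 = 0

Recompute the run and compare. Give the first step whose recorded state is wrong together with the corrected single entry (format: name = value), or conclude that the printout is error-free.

step 3, r2 = 9

Step 1: r3 = 3 — same as recorded.
Step 2: r1 = -9 + 3 = -6 — consistent with the printout.
Step 3: r2 = 3 - -6 = 9 — the printout has a different value.
The earliest wrong entry is at step 3: it should read r2 = 9.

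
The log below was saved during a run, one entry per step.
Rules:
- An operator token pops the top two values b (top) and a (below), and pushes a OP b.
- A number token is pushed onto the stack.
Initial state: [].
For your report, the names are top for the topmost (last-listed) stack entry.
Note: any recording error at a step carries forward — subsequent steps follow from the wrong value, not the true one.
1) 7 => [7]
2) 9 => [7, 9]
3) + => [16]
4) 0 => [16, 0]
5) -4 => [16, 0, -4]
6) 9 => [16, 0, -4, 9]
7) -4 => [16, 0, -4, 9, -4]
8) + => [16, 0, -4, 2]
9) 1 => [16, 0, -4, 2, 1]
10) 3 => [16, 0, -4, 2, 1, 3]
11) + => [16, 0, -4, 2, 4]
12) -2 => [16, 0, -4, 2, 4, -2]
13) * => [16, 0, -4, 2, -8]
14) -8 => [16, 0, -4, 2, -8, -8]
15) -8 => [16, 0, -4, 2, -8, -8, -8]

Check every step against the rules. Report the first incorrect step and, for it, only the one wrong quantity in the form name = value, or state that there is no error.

step 8, top = 5

Recomputing the run from the initial state:
step 1: [7]
step 2: [7, 9]
step 3: [16]
step 4: [16, 0]
step 5: [16, 0, -4]
step 6: [16, 0, -4, 9]
step 7: [16, 0, -4, 9, -4]
step 8: [16, 0, -4, 5]
step 9: [16, 0, -4, 5, 1]
step 10: [16, 0, -4, 5, 1, 3]
step 11: [16, 0, -4, 5, 4]
step 12: [16, 0, -4, 5, 4, -2]
step 13: [16, 0, -4, 5, -8]
step 14: [16, 0, -4, 5, -8, -8]
step 15: [16, 0, -4, 5, -8, -8, -8]
The first disagreement with the log is at step 8, where the value should be top = 5.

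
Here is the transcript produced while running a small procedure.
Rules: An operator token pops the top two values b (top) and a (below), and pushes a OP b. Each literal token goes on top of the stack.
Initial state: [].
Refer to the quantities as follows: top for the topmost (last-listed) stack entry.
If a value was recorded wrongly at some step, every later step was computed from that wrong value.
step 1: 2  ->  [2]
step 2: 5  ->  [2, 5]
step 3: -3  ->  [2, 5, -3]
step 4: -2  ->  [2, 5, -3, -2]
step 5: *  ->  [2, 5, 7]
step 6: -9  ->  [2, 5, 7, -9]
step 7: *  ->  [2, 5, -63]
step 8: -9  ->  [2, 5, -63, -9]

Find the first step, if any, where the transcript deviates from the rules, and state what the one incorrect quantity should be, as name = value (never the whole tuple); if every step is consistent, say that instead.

step 5, top = 6

step 1: push 2: top = 2 -> no discrepancy
step 2: push 5: top = 5 -> exactly as logged
step 3: push -3: top = -3 -> confirmed correct
step 4: push -2: top = -2 -> matches
step 5: -3 * -2 = 6 -> not what was recorded
The earliest wrong entry is at step 5: it should read top = 6.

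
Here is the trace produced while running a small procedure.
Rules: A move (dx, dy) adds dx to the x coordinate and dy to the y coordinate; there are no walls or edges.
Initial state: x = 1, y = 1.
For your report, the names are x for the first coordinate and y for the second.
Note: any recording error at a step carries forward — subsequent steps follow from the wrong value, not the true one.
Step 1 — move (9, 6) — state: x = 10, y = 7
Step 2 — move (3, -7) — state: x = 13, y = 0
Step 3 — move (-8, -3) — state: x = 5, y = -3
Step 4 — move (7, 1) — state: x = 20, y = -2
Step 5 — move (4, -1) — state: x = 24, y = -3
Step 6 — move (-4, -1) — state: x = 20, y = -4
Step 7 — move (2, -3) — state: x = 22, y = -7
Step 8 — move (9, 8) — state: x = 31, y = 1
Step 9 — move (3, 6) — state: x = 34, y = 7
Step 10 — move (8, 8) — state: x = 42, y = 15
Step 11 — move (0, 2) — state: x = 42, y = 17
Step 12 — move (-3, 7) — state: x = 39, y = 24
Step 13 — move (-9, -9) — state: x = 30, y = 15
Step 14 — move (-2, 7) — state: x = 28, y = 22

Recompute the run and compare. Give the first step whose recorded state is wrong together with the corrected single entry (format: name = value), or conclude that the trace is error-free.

Recomputing the run from the initial state:
step 1: x = 10, y = 7
step 2: x = 13, y = 0
step 3: x = 5, y = -3
step 4: x = 12, y = -2
step 5: x = 16, y = -3
step 6: x = 12, y = -4
step 7: x = 14, y = -7
step 8: x = 23, y = 1
step 9: x = 26, y = 7
step 10: x = 34, y = 15
step 11: x = 34, y = 17
step 12: x = 31, y = 24
step 13: x = 22, y = 15
step 14: x = 20, y = 22
The first disagreement with the trace is at step 4, where the value should be x = 12.

step 4, x = 12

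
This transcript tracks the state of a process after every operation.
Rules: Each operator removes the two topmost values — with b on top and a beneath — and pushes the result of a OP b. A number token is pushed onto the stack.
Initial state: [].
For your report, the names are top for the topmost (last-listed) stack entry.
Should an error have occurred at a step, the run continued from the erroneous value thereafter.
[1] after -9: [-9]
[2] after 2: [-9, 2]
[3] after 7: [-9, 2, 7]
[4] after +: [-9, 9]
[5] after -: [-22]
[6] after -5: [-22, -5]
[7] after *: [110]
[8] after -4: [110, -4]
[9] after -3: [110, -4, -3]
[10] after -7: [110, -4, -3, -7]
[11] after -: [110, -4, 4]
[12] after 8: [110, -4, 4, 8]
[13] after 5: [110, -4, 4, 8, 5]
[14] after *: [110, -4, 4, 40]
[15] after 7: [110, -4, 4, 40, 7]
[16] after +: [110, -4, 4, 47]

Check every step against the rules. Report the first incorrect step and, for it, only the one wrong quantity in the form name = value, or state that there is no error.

1. push -9: top = -9 (confirmed correct)
2. push 2: top = 2 (exactly as logged)
3. push 7: top = 7 (same as recorded)
4. 2 + 7 = 9 (in agreement)
5. -9 - 9 = -18 (the recorded entry deviates here)
First incorrect step: 5; the correct value is top = -18.

step 5, top = -18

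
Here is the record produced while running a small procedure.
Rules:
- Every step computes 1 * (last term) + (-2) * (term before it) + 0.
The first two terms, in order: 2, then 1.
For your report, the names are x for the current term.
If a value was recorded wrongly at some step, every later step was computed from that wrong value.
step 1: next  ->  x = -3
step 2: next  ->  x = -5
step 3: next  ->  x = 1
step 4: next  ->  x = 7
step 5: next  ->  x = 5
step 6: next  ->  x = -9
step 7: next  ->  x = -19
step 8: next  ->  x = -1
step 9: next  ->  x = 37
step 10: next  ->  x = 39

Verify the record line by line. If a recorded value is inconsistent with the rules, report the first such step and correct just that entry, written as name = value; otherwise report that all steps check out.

Recomputing the run from the initial state:
step 1: x = -3
step 2: x = -5
step 3: x = 1
step 4: x = 11
step 5: x = 9
step 6: x = -13
step 7: x = -31
step 8: x = -5
step 9: x = 57
step 10: x = 67
The first disagreement with the record is at step 4, where the value should be x = 11.

step 4, x = 11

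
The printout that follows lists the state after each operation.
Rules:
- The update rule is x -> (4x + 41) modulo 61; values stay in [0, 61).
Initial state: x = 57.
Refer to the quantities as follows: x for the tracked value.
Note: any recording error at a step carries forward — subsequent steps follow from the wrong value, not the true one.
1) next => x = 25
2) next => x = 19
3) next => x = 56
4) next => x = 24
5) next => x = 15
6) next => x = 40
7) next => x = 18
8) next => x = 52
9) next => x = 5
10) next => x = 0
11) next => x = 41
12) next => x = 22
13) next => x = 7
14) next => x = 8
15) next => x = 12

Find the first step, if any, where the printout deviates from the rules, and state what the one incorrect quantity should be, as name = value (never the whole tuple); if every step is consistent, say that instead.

step 4, x = 21

step 1: x = (4*57 + 41) mod 61 = 25 -> exactly as logged
step 2: x = (4*25 + 41) mod 61 = 19 -> verified
step 3: x = (4*19 + 41) mod 61 = 56 -> agrees with the printout
step 4: x = (4*56 + 41) mod 61 = 21 -> the entry is off here
First deviation found at step 4; the corrected entry is x = 21.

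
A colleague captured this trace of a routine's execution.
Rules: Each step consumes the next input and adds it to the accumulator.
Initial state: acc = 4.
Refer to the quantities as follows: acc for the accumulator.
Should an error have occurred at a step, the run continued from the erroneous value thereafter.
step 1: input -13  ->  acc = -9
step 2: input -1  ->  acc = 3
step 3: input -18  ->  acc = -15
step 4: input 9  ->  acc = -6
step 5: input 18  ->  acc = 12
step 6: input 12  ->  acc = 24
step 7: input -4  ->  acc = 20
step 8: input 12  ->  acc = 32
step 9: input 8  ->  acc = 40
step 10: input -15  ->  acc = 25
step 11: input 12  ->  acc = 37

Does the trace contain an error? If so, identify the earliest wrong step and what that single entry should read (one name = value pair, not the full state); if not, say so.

step 2, acc = -10

Recomputing the run from the initial state:
step 1: acc = -9
step 2: acc = -10
step 3: acc = -28
step 4: acc = -19
step 5: acc = -1
step 6: acc = 11
step 7: acc = 7
step 8: acc = 19
step 9: acc = 27
step 10: acc = 12
step 11: acc = 24
The first disagreement with the trace is at step 2, where the value should be acc = -10.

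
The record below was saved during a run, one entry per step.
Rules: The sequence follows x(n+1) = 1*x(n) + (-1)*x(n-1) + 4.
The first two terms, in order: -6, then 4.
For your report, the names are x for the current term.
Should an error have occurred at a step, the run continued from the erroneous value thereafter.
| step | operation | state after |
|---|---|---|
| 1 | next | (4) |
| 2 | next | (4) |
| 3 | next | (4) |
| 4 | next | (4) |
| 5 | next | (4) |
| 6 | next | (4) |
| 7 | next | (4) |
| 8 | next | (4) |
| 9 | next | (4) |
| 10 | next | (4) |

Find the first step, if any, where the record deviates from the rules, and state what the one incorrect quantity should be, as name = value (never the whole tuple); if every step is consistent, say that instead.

step 1, x = 14

Recomputing the run from the initial state:
step 1: x = 14
step 2: x = 14
step 3: x = 4
step 4: x = -6
step 5: x = -6
step 6: x = 4
step 7: x = 14
step 8: x = 14
step 9: x = 4
step 10: x = -6
The first disagreement with the record is at step 1, where the value should be x = 14.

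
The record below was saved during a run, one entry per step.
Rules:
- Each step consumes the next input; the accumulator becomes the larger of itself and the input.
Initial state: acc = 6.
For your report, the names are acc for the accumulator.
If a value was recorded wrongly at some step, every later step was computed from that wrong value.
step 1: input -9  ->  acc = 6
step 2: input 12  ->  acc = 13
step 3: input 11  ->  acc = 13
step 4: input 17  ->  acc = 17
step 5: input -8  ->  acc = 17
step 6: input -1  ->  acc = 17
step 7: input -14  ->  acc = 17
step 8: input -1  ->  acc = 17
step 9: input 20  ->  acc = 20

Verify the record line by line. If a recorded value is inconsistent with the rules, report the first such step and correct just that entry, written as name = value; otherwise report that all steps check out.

1. acc = max(6, -9) = 6 (matches)
2. acc = max(6, 12) = 12 (not what was recorded)
That makes step 2 the first incorrect line — acc = 12 is what it should show.

step 2, acc = 12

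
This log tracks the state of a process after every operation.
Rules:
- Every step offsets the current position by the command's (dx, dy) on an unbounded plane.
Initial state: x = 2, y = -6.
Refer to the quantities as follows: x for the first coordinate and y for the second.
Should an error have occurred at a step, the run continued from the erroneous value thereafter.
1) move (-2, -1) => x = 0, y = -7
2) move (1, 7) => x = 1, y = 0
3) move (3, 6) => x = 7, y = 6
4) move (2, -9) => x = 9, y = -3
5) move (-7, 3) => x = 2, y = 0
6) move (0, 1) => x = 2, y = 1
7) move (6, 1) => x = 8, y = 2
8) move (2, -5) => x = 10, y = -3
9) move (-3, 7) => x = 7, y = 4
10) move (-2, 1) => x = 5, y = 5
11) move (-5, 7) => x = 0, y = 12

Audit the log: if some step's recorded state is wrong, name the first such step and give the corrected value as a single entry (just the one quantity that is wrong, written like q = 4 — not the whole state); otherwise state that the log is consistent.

step 3, x = 4

Step 1: x = 2 + (-2) = 0, y = -6 + (-1) = -7 — verified.
Step 2: x = 0 + (1) = 1, y = -7 + (7) = 0 — checks out.
Step 3: x = 1 + (3) = 4, y = 0 + (6) = 6 — first mismatch against the log.
That makes step 3 the first incorrect line — x = 4 is what it should show.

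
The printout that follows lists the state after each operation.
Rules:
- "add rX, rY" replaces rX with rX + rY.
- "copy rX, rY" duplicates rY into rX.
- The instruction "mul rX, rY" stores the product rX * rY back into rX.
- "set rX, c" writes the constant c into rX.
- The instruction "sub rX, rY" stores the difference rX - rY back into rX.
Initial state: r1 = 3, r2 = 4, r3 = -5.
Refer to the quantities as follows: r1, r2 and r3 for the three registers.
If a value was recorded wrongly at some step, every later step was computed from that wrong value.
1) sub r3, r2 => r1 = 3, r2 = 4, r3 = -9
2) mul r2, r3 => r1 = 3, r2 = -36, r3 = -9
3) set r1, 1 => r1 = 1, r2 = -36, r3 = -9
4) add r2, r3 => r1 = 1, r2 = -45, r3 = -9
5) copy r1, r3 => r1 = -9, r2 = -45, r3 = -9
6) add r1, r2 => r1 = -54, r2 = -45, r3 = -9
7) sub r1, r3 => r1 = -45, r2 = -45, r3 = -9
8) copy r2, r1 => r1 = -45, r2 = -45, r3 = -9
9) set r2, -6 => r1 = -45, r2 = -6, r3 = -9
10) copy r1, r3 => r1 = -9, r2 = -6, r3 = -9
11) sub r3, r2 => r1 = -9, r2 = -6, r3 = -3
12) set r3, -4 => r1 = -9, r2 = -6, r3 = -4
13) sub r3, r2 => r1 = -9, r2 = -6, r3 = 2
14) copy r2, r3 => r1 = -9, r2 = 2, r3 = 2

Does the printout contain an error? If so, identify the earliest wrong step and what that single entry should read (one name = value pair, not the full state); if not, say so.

no error

step 1: r3 = -5 - 4 = -9 -> same as recorded
step 2: r2 = 4 * -9 = -36 -> same as recorded
step 3: r1 = 1 -> exactly as logged
step 4: r2 = -36 + -9 = -45 -> verified
step 5: r1 = -9 -> no discrepancy
step 6: r1 = -9 + -45 = -54 -> agrees with the printout
step 7: r1 = -54 - -9 = -45 -> matches
step 8: r2 = -45 -> same as recorded
step 9: r2 = -6 -> checks out
step 10: r1 = -9 -> checks out
step 11: r3 = -9 - -6 = -3 -> confirmed correct
step 12: r3 = -4 -> agrees with the printout
step 13: r3 = -4 - -6 = 2 -> same as recorded
step 14: r2 = 2 -> no discrepancy
Each recorded entry agrees with the recomputation.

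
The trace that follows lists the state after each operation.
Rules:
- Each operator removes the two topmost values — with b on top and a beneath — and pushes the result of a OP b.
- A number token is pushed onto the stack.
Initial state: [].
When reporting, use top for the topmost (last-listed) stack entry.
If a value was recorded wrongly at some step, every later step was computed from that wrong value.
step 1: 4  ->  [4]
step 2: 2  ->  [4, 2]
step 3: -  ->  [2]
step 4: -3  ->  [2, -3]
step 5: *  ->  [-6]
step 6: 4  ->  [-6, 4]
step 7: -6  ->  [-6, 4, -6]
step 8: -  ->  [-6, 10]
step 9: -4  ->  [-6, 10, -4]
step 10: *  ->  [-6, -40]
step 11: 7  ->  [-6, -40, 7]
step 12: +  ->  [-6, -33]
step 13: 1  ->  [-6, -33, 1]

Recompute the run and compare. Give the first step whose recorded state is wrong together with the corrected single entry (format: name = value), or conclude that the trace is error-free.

no error

1. push 4: top = 4 (confirmed correct)
2. push 2: top = 2 (same as recorded)
3. 4 - 2 = 2 (matches)
4. push -3: top = -3 (verified)
5. 2 * -3 = -6 (in agreement)
6. push 4: top = 4 (in agreement)
7. push -6: top = -6 (same as recorded)
8. 4 - -6 = 10 (verified)
9. push -4: top = -4 (in agreement)
10. 10 * -4 = -40 (matches)
11. push 7: top = 7 (checks out)
12. -40 + 7 = -33 (verified)
13. push 1: top = 1 (in agreement)
The whole run recomputes cleanly — no discrepancies.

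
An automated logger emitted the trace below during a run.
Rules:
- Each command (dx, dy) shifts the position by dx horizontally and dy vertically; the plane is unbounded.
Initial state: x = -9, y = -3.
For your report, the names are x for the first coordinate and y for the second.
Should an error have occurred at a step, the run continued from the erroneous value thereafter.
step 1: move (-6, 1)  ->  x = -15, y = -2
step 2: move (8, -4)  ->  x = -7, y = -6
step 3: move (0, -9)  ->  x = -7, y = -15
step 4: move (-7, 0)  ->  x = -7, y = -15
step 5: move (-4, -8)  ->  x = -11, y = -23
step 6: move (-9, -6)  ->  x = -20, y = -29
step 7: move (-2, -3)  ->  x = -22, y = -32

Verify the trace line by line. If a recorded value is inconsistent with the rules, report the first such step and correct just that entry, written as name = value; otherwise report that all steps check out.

step 4, x = -14

1. x = -9 + (-6) = -15, y = -3 + (1) = -2 (matches)
2. x = -15 + (8) = -7, y = -2 + (-4) = -6 (verified)
3. x = -7 + (0) = -7, y = -6 + (-9) = -15 (confirmed correct)
4. x = -7 + (-7) = -14, y = -15 + (0) = -15 (first mismatch against the trace)
The earliest wrong entry is at step 4: it should read x = -14.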